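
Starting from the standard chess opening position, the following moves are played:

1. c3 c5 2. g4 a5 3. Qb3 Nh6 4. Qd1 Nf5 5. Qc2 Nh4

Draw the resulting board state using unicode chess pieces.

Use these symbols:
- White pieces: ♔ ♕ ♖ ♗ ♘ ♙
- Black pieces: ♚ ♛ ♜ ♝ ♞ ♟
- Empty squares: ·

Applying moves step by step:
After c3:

♜ ♞ ♝ ♛ ♚ ♝ ♞ ♜
♟ ♟ ♟ ♟ ♟ ♟ ♟ ♟
· · · · · · · ·
· · · · · · · ·
· · · · · · · ·
· · ♙ · · · · ·
♙ ♙ · ♙ ♙ ♙ ♙ ♙
♖ ♘ ♗ ♕ ♔ ♗ ♘ ♖


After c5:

♜ ♞ ♝ ♛ ♚ ♝ ♞ ♜
♟ ♟ · ♟ ♟ ♟ ♟ ♟
· · · · · · · ·
· · ♟ · · · · ·
· · · · · · · ·
· · ♙ · · · · ·
♙ ♙ · ♙ ♙ ♙ ♙ ♙
♖ ♘ ♗ ♕ ♔ ♗ ♘ ♖


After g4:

♜ ♞ ♝ ♛ ♚ ♝ ♞ ♜
♟ ♟ · ♟ ♟ ♟ ♟ ♟
· · · · · · · ·
· · ♟ · · · · ·
· · · · · · ♙ ·
· · ♙ · · · · ·
♙ ♙ · ♙ ♙ ♙ · ♙
♖ ♘ ♗ ♕ ♔ ♗ ♘ ♖


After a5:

♜ ♞ ♝ ♛ ♚ ♝ ♞ ♜
· ♟ · ♟ ♟ ♟ ♟ ♟
· · · · · · · ·
♟ · ♟ · · · · ·
· · · · · · ♙ ·
· · ♙ · · · · ·
♙ ♙ · ♙ ♙ ♙ · ♙
♖ ♘ ♗ ♕ ♔ ♗ ♘ ♖


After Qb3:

♜ ♞ ♝ ♛ ♚ ♝ ♞ ♜
· ♟ · ♟ ♟ ♟ ♟ ♟
· · · · · · · ·
♟ · ♟ · · · · ·
· · · · · · ♙ ·
· ♕ ♙ · · · · ·
♙ ♙ · ♙ ♙ ♙ · ♙
♖ ♘ ♗ · ♔ ♗ ♘ ♖


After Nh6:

♜ ♞ ♝ ♛ ♚ ♝ · ♜
· ♟ · ♟ ♟ ♟ ♟ ♟
· · · · · · · ♞
♟ · ♟ · · · · ·
· · · · · · ♙ ·
· ♕ ♙ · · · · ·
♙ ♙ · ♙ ♙ ♙ · ♙
♖ ♘ ♗ · ♔ ♗ ♘ ♖


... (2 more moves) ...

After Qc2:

♜ ♞ ♝ ♛ ♚ ♝ · ♜
· ♟ · ♟ ♟ ♟ ♟ ♟
· · · · · · · ·
♟ · ♟ · · ♞ · ·
· · · · · · ♙ ·
· · ♙ · · · · ·
♙ ♙ ♕ ♙ ♙ ♙ · ♙
♖ ♘ ♗ · ♔ ♗ ♘ ♖


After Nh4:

♜ ♞ ♝ ♛ ♚ ♝ · ♜
· ♟ · ♟ ♟ ♟ ♟ ♟
· · · · · · · ·
♟ · ♟ · · · · ·
· · · · · · ♙ ♞
· · ♙ · · · · ·
♙ ♙ ♕ ♙ ♙ ♙ · ♙
♖ ♘ ♗ · ♔ ♗ ♘ ♖



  a b c d e f g h
  ─────────────────
8│♜ ♞ ♝ ♛ ♚ ♝ · ♜│8
7│· ♟ · ♟ ♟ ♟ ♟ ♟│7
6│· · · · · · · ·│6
5│♟ · ♟ · · · · ·│5
4│· · · · · · ♙ ♞│4
3│· · ♙ · · · · ·│3
2│♙ ♙ ♕ ♙ ♙ ♙ · ♙│2
1│♖ ♘ ♗ · ♔ ♗ ♘ ♖│1
  ─────────────────
  a b c d e f g h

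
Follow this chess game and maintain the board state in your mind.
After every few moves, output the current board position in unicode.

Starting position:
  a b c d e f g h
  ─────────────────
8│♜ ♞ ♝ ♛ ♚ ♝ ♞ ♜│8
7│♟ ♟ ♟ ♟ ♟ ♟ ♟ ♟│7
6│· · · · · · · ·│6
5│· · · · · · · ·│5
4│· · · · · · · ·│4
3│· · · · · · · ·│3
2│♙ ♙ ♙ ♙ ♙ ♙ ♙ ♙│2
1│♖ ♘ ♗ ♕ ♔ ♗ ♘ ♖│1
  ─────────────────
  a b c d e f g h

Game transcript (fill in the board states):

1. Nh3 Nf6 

  a b c d e f g h
  ─────────────────
8│♜ ♞ ♝ ♛ ♚ ♝ · ♜│8
7│♟ ♟ ♟ ♟ ♟ ♟ ♟ ♟│7
6│· · · · · ♞ · ·│6
5│· · · · · · · ·│5
4│· · · · · · · ·│4
3│· · · · · · · ♘│3
2│♙ ♙ ♙ ♙ ♙ ♙ ♙ ♙│2
1│♖ ♘ ♗ ♕ ♔ ♗ · ♖│1
  ─────────────────
  a b c d e f g h

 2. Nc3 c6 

  a b c d e f g h
  ─────────────────
8│♜ ♞ ♝ ♛ ♚ ♝ · ♜│8
7│♟ ♟ · ♟ ♟ ♟ ♟ ♟│7
6│· · ♟ · · ♞ · ·│6
5│· · · · · · · ·│5
4│· · · · · · · ·│4
3│· · ♘ · · · · ♘│3
2│♙ ♙ ♙ ♙ ♙ ♙ ♙ ♙│2
1│♖ · ♗ ♕ ♔ ♗ · ♖│1
  ─────────────────
  a b c d e f g h

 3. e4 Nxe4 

  a b c d e f g h
  ─────────────────
8│♜ ♞ ♝ ♛ ♚ ♝ · ♜│8
7│♟ ♟ · ♟ ♟ ♟ ♟ ♟│7
6│· · ♟ · · · · ·│6
5│· · · · · · · ·│5
4│· · · · ♞ · · ·│4
3│· · ♘ · · · · ♘│3
2│♙ ♙ ♙ ♙ · ♙ ♙ ♙│2
1│♖ · ♗ ♕ ♔ ♗ · ♖│1
  ─────────────────
  a b c d e f g h

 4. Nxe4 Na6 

  a b c d e f g h
  ─────────────────
8│♜ · ♝ ♛ ♚ ♝ · ♜│8
7│♟ ♟ · ♟ ♟ ♟ ♟ ♟│7
6│♞ · ♟ · · · · ·│6
5│· · · · · · · ·│5
4│· · · · ♘ · · ·│4
3│· · · · · · · ♘│3
2│♙ ♙ ♙ ♙ · ♙ ♙ ♙│2
1│♖ · ♗ ♕ ♔ ♗ · ♖│1
  ─────────────────
  a b c d e f g h



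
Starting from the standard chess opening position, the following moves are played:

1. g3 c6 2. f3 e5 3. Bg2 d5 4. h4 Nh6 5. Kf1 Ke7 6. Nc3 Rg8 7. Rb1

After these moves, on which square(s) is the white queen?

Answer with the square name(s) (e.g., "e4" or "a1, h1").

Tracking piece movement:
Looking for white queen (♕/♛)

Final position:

  a b c d e f g h
  ─────────────────
8│♜ ♞ ♝ ♛ · ♝ ♜ ·│8
7│♟ ♟ · · ♚ ♟ ♟ ♟│7
6│· · ♟ · · · · ♞│6
5│· · · ♟ ♟ · · ·│5
4│· · · · · · · ♙│4
3│· · ♘ · · ♙ ♙ ·│3
2│♙ ♙ ♙ ♙ ♙ · ♗ ·│2
1│· ♖ ♗ ♕ · ♔ ♘ ♖│1
  ─────────────────
  a b c d e f g h


d1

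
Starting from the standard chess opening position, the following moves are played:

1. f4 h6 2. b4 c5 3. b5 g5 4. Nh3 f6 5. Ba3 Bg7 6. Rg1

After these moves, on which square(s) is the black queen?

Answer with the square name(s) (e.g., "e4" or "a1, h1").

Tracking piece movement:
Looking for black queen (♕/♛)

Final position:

  a b c d e f g h
  ─────────────────
8│♜ ♞ ♝ ♛ ♚ · ♞ ♜│8
7│♟ ♟ · ♟ ♟ · ♝ ·│7
6│· · · · · ♟ · ♟│6
5│· ♙ ♟ · · · ♟ ·│5
4│· · · · · ♙ · ·│4
3│♗ · · · · · · ♘│3
2│♙ · ♙ ♙ ♙ · ♙ ♙│2
1│♖ ♘ · ♕ ♔ ♗ ♖ ·│1
  ─────────────────
  a b c d e f g h


d8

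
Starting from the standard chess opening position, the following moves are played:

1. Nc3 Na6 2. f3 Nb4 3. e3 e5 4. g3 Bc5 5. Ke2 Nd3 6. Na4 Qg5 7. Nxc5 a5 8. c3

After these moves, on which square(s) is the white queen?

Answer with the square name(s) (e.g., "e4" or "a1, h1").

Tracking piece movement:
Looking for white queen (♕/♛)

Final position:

  a b c d e f g h
  ─────────────────
8│♜ · ♝ · ♚ · ♞ ♜│8
7│· ♟ ♟ ♟ · ♟ ♟ ♟│7
6│· · · · · · · ·│6
5│♟ · ♘ · ♟ · ♛ ·│5
4│· · · · · · · ·│4
3│· · ♙ ♞ ♙ ♙ ♙ ·│3
2│♙ ♙ · ♙ ♔ · · ♙│2
1│♖ · ♗ ♕ · ♗ ♘ ♖│1
  ─────────────────
  a b c d e f g h


d1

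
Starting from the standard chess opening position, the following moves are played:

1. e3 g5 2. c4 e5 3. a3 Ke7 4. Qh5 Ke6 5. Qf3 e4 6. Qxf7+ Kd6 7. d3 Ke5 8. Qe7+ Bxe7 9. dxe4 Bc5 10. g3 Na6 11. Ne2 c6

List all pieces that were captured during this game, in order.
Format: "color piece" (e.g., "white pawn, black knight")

Tracking captures:
  Qxf7+: captured black pawn
  Bxe7: captured white queen
  dxe4: captured black pawn

black pawn, white queen, black pawn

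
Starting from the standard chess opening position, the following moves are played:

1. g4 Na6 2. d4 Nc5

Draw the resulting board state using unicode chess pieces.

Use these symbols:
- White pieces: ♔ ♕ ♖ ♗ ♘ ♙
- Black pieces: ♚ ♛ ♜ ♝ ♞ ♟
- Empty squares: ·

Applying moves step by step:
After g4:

♜ ♞ ♝ ♛ ♚ ♝ ♞ ♜
♟ ♟ ♟ ♟ ♟ ♟ ♟ ♟
· · · · · · · ·
· · · · · · · ·
· · · · · · ♙ ·
· · · · · · · ·
♙ ♙ ♙ ♙ ♙ ♙ · ♙
♖ ♘ ♗ ♕ ♔ ♗ ♘ ♖


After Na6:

♜ · ♝ ♛ ♚ ♝ ♞ ♜
♟ ♟ ♟ ♟ ♟ ♟ ♟ ♟
♞ · · · · · · ·
· · · · · · · ·
· · · · · · ♙ ·
· · · · · · · ·
♙ ♙ ♙ ♙ ♙ ♙ · ♙
♖ ♘ ♗ ♕ ♔ ♗ ♘ ♖


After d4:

♜ · ♝ ♛ ♚ ♝ ♞ ♜
♟ ♟ ♟ ♟ ♟ ♟ ♟ ♟
♞ · · · · · · ·
· · · · · · · ·
· · · ♙ · · ♙ ·
· · · · · · · ·
♙ ♙ ♙ · ♙ ♙ · ♙
♖ ♘ ♗ ♕ ♔ ♗ ♘ ♖


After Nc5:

♜ · ♝ ♛ ♚ ♝ ♞ ♜
♟ ♟ ♟ ♟ ♟ ♟ ♟ ♟
· · · · · · · ·
· · ♞ · · · · ·
· · · ♙ · · ♙ ·
· · · · · · · ·
♙ ♙ ♙ · ♙ ♙ · ♙
♖ ♘ ♗ ♕ ♔ ♗ ♘ ♖



  a b c d e f g h
  ─────────────────
8│♜ · ♝ ♛ ♚ ♝ ♞ ♜│8
7│♟ ♟ ♟ ♟ ♟ ♟ ♟ ♟│7
6│· · · · · · · ·│6
5│· · ♞ · · · · ·│5
4│· · · ♙ · · ♙ ·│4
3│· · · · · · · ·│3
2│♙ ♙ ♙ · ♙ ♙ · ♙│2
1│♖ ♘ ♗ ♕ ♔ ♗ ♘ ♖│1
  ─────────────────
  a b c d e f g h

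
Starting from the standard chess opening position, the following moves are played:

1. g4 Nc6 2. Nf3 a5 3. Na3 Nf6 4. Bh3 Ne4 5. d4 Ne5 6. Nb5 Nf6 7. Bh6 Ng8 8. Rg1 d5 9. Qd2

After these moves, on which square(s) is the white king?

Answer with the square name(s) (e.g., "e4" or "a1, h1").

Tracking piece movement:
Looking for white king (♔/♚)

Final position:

  a b c d e f g h
  ─────────────────
8│♜ · ♝ ♛ ♚ ♝ ♞ ♜│8
7│· ♟ ♟ · ♟ ♟ ♟ ♟│7
6│· · · · · · · ♗│6
5│♟ ♘ · ♟ ♞ · · ·│5
4│· · · ♙ · · ♙ ·│4
3│· · · · · ♘ · ♗│3
2│♙ ♙ ♙ ♕ ♙ ♙ · ♙│2
1│♖ · · · ♔ · ♖ ·│1
  ─────────────────
  a b c d e f g h


e1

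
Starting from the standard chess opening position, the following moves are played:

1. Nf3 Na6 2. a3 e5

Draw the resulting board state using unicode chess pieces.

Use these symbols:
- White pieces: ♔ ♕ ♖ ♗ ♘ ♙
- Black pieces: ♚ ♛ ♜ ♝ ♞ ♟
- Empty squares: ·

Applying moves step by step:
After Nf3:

♜ ♞ ♝ ♛ ♚ ♝ ♞ ♜
♟ ♟ ♟ ♟ ♟ ♟ ♟ ♟
· · · · · · · ·
· · · · · · · ·
· · · · · · · ·
· · · · · ♘ · ·
♙ ♙ ♙ ♙ ♙ ♙ ♙ ♙
♖ ♘ ♗ ♕ ♔ ♗ · ♖


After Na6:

♜ · ♝ ♛ ♚ ♝ ♞ ♜
♟ ♟ ♟ ♟ ♟ ♟ ♟ ♟
♞ · · · · · · ·
· · · · · · · ·
· · · · · · · ·
· · · · · ♘ · ·
♙ ♙ ♙ ♙ ♙ ♙ ♙ ♙
♖ ♘ ♗ ♕ ♔ ♗ · ♖


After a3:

♜ · ♝ ♛ ♚ ♝ ♞ ♜
♟ ♟ ♟ ♟ ♟ ♟ ♟ ♟
♞ · · · · · · ·
· · · · · · · ·
· · · · · · · ·
♙ · · · · ♘ · ·
· ♙ ♙ ♙ ♙ ♙ ♙ ♙
♖ ♘ ♗ ♕ ♔ ♗ · ♖


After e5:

♜ · ♝ ♛ ♚ ♝ ♞ ♜
♟ ♟ ♟ ♟ · ♟ ♟ ♟
♞ · · · · · · ·
· · · · ♟ · · ·
· · · · · · · ·
♙ · · · · ♘ · ·
· ♙ ♙ ♙ ♙ ♙ ♙ ♙
♖ ♘ ♗ ♕ ♔ ♗ · ♖



  a b c d e f g h
  ─────────────────
8│♜ · ♝ ♛ ♚ ♝ ♞ ♜│8
7│♟ ♟ ♟ ♟ · ♟ ♟ ♟│7
6│♞ · · · · · · ·│6
5│· · · · ♟ · · ·│5
4│· · · · · · · ·│4
3│♙ · · · · ♘ · ·│3
2│· ♙ ♙ ♙ ♙ ♙ ♙ ♙│2
1│♖ ♘ ♗ ♕ ♔ ♗ · ♖│1
  ─────────────────
  a b c d e f g h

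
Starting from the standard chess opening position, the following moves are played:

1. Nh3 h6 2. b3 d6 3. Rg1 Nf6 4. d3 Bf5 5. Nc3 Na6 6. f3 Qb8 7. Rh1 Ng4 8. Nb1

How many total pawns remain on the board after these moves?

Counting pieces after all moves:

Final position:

  a b c d e f g h
  ─────────────────
8│♜ ♛ · · ♚ ♝ · ♜│8
7│♟ ♟ ♟ · ♟ ♟ ♟ ·│7
6│♞ · · ♟ · · · ♟│6
5│· · · · · ♝ · ·│5
4│· · · · · · ♞ ·│4
3│· ♙ · ♙ · ♙ · ♘│3
2│♙ · ♙ · ♙ · ♙ ♙│2
1│♖ ♘ ♗ ♕ ♔ ♗ · ♖│1
  ─────────────────
  a b c d e f g h


16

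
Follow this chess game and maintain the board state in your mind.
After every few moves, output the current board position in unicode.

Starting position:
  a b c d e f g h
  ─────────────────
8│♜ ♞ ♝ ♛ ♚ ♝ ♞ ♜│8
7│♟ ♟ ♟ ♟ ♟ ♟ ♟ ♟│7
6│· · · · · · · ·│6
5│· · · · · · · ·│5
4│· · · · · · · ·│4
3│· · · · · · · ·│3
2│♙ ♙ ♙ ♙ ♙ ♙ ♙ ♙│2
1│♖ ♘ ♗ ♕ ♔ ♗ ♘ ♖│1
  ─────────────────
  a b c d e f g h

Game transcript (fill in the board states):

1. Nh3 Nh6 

  a b c d e f g h
  ─────────────────
8│♜ ♞ ♝ ♛ ♚ ♝ · ♜│8
7│♟ ♟ ♟ ♟ ♟ ♟ ♟ ♟│7
6│· · · · · · · ♞│6
5│· · · · · · · ·│5
4│· · · · · · · ·│4
3│· · · · · · · ♘│3
2│♙ ♙ ♙ ♙ ♙ ♙ ♙ ♙│2
1│♖ ♘ ♗ ♕ ♔ ♗ · ♖│1
  ─────────────────
  a b c d e f g h

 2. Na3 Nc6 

  a b c d e f g h
  ─────────────────
8│♜ · ♝ ♛ ♚ ♝ · ♜│8
7│♟ ♟ ♟ ♟ ♟ ♟ ♟ ♟│7
6│· · ♞ · · · · ♞│6
5│· · · · · · · ·│5
4│· · · · · · · ·│4
3│♘ · · · · · · ♘│3
2│♙ ♙ ♙ ♙ ♙ ♙ ♙ ♙│2
1│♖ · ♗ ♕ ♔ ♗ · ♖│1
  ─────────────────
  a b c d e f g h

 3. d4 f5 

  a b c d e f g h
  ─────────────────
8│♜ · ♝ ♛ ♚ ♝ · ♜│8
7│♟ ♟ ♟ ♟ ♟ · ♟ ♟│7
6│· · ♞ · · · · ♞│6
5│· · · · · ♟ · ·│5
4│· · · ♙ · · · ·│4
3│♘ · · · · · · ♘│3
2│♙ ♙ ♙ · ♙ ♙ ♙ ♙│2
1│♖ · ♗ ♕ ♔ ♗ · ♖│1
  ─────────────────
  a b c d e f g h

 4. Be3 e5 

  a b c d e f g h
  ─────────────────
8│♜ · ♝ ♛ ♚ ♝ · ♜│8
7│♟ ♟ ♟ ♟ · · ♟ ♟│7
6│· · ♞ · · · · ♞│6
5│· · · · ♟ ♟ · ·│5
4│· · · ♙ · · · ·│4
3│♘ · · · ♗ · · ♘│3
2│♙ ♙ ♙ · ♙ ♙ ♙ ♙│2
1│♖ · · ♕ ♔ ♗ · ♖│1
  ─────────────────
  a b c d e f g h



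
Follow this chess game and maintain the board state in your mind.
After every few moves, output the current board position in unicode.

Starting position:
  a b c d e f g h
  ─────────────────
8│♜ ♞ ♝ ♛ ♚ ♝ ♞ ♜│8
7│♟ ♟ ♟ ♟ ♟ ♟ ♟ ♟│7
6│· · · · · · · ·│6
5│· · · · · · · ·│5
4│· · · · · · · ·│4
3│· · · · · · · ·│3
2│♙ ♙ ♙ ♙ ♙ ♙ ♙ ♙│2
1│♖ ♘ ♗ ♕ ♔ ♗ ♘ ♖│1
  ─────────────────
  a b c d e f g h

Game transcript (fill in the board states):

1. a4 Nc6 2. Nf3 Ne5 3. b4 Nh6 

  a b c d e f g h
  ─────────────────
8│♜ · ♝ ♛ ♚ ♝ · ♜│8
7│♟ ♟ ♟ ♟ ♟ ♟ ♟ ♟│7
6│· · · · · · · ♞│6
5│· · · · ♞ · · ·│5
4│♙ ♙ · · · · · ·│4
3│· · · · · ♘ · ·│3
2│· · ♙ ♙ ♙ ♙ ♙ ♙│2
1│♖ ♘ ♗ ♕ ♔ ♗ · ♖│1
  ─────────────────
  a b c d e f g h

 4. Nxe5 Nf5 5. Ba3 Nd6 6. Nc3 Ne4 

  a b c d e f g h
  ─────────────────
8│♜ · ♝ ♛ ♚ ♝ · ♜│8
7│♟ ♟ ♟ ♟ ♟ ♟ ♟ ♟│7
6│· · · · · · · ·│6
5│· · · · ♘ · · ·│5
4│♙ ♙ · · ♞ · · ·│4
3│♗ · ♘ · · · · ·│3
2│· · ♙ ♙ ♙ ♙ ♙ ♙│2
1│♖ · · ♕ ♔ ♗ · ♖│1
  ─────────────────
  a b c d e f g h

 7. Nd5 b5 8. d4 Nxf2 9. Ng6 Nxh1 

  a b c d e f g h
  ─────────────────
8│♜ · ♝ ♛ ♚ ♝ · ♜│8
7│♟ · ♟ ♟ ♟ ♟ ♟ ♟│7
6│· · · · · · ♘ ·│6
5│· ♟ · ♘ · · · ·│5
4│♙ ♙ · ♙ · · · ·│4
3│♗ · · · · · · ·│3
2│· · ♙ · ♙ · ♙ ♙│2
1│♖ · · ♕ ♔ ♗ · ♞│1
  ─────────────────
  a b c d e f g h

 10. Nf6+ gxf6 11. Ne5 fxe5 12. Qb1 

  a b c d e f g h
  ─────────────────
8│♜ · ♝ ♛ ♚ ♝ · ♜│8
7│♟ · ♟ ♟ ♟ ♟ · ♟│7
6│· · · · · · · ·│6
5│· ♟ · · ♟ · · ·│5
4│♙ ♙ · ♙ · · · ·│4
3│♗ · · · · · · ·│3
2│· · ♙ · ♙ · ♙ ♙│2
1│♖ ♕ · · ♔ ♗ · ♞│1
  ─────────────────
  a b c d e f g h


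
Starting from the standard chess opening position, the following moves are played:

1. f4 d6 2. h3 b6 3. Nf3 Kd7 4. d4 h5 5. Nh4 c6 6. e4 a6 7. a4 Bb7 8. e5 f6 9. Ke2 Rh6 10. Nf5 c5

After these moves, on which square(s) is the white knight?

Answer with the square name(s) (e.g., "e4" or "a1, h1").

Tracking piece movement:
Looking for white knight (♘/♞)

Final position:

  a b c d e f g h
  ─────────────────
8│♜ ♞ · ♛ · ♝ ♞ ·│8
7│· ♝ · ♚ ♟ · ♟ ·│7
6│♟ ♟ · ♟ · ♟ · ♜│6
5│· · ♟ · ♙ ♘ · ♟│5
4│♙ · · ♙ · ♙ · ·│4
3│· · · · · · · ♙│3
2│· ♙ ♙ · ♔ · ♙ ·│2
1│♖ ♘ ♗ ♕ · ♗ · ♖│1
  ─────────────────
  a b c d e f g h


b1, f5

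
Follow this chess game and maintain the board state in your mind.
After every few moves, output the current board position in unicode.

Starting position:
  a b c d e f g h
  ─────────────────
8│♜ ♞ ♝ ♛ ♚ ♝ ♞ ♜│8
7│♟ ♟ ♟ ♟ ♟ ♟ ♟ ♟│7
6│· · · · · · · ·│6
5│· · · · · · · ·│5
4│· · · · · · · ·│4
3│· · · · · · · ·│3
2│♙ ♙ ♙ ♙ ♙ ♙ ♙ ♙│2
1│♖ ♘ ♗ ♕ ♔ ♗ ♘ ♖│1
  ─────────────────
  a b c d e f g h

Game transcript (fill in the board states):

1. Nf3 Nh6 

  a b c d e f g h
  ─────────────────
8│♜ ♞ ♝ ♛ ♚ ♝ · ♜│8
7│♟ ♟ ♟ ♟ ♟ ♟ ♟ ♟│7
6│· · · · · · · ♞│6
5│· · · · · · · ·│5
4│· · · · · · · ·│4
3│· · · · · ♘ · ·│3
2│♙ ♙ ♙ ♙ ♙ ♙ ♙ ♙│2
1│♖ ♘ ♗ ♕ ♔ ♗ · ♖│1
  ─────────────────
  a b c d e f g h

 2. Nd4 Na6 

  a b c d e f g h
  ─────────────────
8│♜ · ♝ ♛ ♚ ♝ · ♜│8
7│♟ ♟ ♟ ♟ ♟ ♟ ♟ ♟│7
6│♞ · · · · · · ♞│6
5│· · · · · · · ·│5
4│· · · ♘ · · · ·│4
3│· · · · · · · ·│3
2│♙ ♙ ♙ ♙ ♙ ♙ ♙ ♙│2
1│♖ ♘ ♗ ♕ ♔ ♗ · ♖│1
  ─────────────────
  a b c d e f g h

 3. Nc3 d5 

  a b c d e f g h
  ─────────────────
8│♜ · ♝ ♛ ♚ ♝ · ♜│8
7│♟ ♟ ♟ · ♟ ♟ ♟ ♟│7
6│♞ · · · · · · ♞│6
5│· · · ♟ · · · ·│5
4│· · · ♘ · · · ·│4
3│· · ♘ · · · · ·│3
2│♙ ♙ ♙ ♙ ♙ ♙ ♙ ♙│2
1│♖ · ♗ ♕ ♔ ♗ · ♖│1
  ─────────────────
  a b c d e f g h

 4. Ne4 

  a b c d e f g h
  ─────────────────
8│♜ · ♝ ♛ ♚ ♝ · ♜│8
7│♟ ♟ ♟ · ♟ ♟ ♟ ♟│7
6│♞ · · · · · · ♞│6
5│· · · ♟ · · · ·│5
4│· · · ♘ ♘ · · ·│4
3│· · · · · · · ·│3
2│♙ ♙ ♙ ♙ ♙ ♙ ♙ ♙│2
1│♖ · ♗ ♕ ♔ ♗ · ♖│1
  ─────────────────
  a b c d e f g h


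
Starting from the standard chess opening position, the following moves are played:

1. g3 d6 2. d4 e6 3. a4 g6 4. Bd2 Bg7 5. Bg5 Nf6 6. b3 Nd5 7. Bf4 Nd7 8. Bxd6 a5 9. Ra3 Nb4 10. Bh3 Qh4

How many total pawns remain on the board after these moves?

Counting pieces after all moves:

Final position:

  a b c d e f g h
  ─────────────────
8│♜ · ♝ · ♚ · · ♜│8
7│· ♟ ♟ ♞ · ♟ ♝ ♟│7
6│· · · ♗ ♟ · ♟ ·│6
5│♟ · · · · · · ·│5
4│♙ ♞ · ♙ · · · ♛│4
3│♖ ♙ · · · · ♙ ♗│3
2│· · ♙ · ♙ ♙ · ♙│2
1│· ♘ · ♕ ♔ · ♘ ♖│1
  ─────────────────
  a b c d e f g h


15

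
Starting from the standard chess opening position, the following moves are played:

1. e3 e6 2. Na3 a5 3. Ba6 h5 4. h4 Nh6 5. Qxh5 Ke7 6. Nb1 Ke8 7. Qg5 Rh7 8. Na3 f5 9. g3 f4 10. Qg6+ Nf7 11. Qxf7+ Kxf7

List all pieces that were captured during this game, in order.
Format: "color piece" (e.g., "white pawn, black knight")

Tracking captures:
  Qxh5: captured black pawn
  Qxf7+: captured black knight
  Kxf7: captured white queen

black pawn, black knight, white queen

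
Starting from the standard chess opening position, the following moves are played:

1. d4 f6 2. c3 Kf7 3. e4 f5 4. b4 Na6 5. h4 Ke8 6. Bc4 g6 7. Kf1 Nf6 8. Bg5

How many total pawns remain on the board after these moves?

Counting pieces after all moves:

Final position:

  a b c d e f g h
  ─────────────────
8│♜ · ♝ ♛ ♚ ♝ · ♜│8
7│♟ ♟ ♟ ♟ ♟ · · ♟│7
6│♞ · · · · ♞ ♟ ·│6
5│· · · · · ♟ ♗ ·│5
4│· ♙ ♗ ♙ ♙ · · ♙│4
3│· · ♙ · · · · ·│3
2│♙ · · · · ♙ ♙ ·│2
1│♖ ♘ · ♕ · ♔ ♘ ♖│1
  ─────────────────
  a b c d e f g h


16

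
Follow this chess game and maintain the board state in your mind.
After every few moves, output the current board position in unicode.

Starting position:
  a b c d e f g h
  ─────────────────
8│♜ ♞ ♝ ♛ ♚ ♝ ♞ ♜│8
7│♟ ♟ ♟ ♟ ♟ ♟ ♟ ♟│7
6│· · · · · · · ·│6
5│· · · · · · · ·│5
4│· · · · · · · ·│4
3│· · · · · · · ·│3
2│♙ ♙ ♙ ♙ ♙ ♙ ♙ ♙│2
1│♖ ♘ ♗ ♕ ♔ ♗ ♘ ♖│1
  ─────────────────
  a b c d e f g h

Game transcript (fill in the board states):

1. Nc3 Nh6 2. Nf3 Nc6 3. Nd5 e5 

  a b c d e f g h
  ─────────────────
8│♜ · ♝ ♛ ♚ ♝ · ♜│8
7│♟ ♟ ♟ ♟ · ♟ ♟ ♟│7
6│· · ♞ · · · · ♞│6
5│· · · ♘ ♟ · · ·│5
4│· · · · · · · ·│4
3│· · · · · ♘ · ·│3
2│♙ ♙ ♙ ♙ ♙ ♙ ♙ ♙│2
1│♖ · ♗ ♕ ♔ ♗ · ♖│1
  ─────────────────
  a b c d e f g h

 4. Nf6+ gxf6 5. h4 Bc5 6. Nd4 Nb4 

  a b c d e f g h
  ─────────────────
8│♜ · ♝ ♛ ♚ · · ♜│8
7│♟ ♟ ♟ ♟ · ♟ · ♟│7
6│· · · · · ♟ · ♞│6
5│· · ♝ · ♟ · · ·│5
4│· ♞ · ♘ · · · ♙│4
3│· · · · · · · ·│3
2│♙ ♙ ♙ ♙ ♙ ♙ ♙ ·│2
1│♖ · ♗ ♕ ♔ ♗ · ♖│1
  ─────────────────
  a b c d e f g h

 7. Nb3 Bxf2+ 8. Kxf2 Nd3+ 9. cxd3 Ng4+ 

  a b c d e f g h
  ─────────────────
8│♜ · ♝ ♛ ♚ · · ♜│8
7│♟ ♟ ♟ ♟ · ♟ · ♟│7
6│· · · · · ♟ · ·│6
5│· · · · ♟ · · ·│5
4│· · · · · · ♞ ♙│4
3│· ♘ · ♙ · · · ·│3
2│♙ ♙ · ♙ ♙ ♔ ♙ ·│2
1│♖ · ♗ ♕ · ♗ · ♖│1
  ─────────────────
  a b c d e f g h

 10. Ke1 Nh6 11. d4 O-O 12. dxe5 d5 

  a b c d e f g h
  ─────────────────
8│♜ · ♝ ♛ · ♜ ♚ ·│8
7│♟ ♟ ♟ · · ♟ · ♟│7
6│· · · · · ♟ · ♞│6
5│· · · ♟ ♙ · · ·│5
4│· · · · · · · ♙│4
3│· ♘ · · · · · ·│3
2│♙ ♙ · ♙ ♙ · ♙ ·│2
1│♖ · ♗ ♕ ♔ ♗ · ♖│1
  ─────────────────
  a b c d e f g h

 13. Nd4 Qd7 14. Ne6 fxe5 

  a b c d e f g h
  ─────────────────
8│♜ · ♝ · · ♜ ♚ ·│8
7│♟ ♟ ♟ ♛ · ♟ · ♟│7
6│· · · · ♘ · · ♞│6
5│· · · ♟ ♟ · · ·│5
4│· · · · · · · ♙│4
3│· · · · · · · ·│3
2│♙ ♙ · ♙ ♙ · ♙ ·│2
1│♖ · ♗ ♕ ♔ ♗ · ♖│1
  ─────────────────
  a b c d e f g h


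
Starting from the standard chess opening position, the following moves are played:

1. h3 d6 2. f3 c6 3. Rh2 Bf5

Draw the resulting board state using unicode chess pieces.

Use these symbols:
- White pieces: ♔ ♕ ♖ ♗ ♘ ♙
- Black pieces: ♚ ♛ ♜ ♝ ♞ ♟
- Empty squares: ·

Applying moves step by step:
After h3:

♜ ♞ ♝ ♛ ♚ ♝ ♞ ♜
♟ ♟ ♟ ♟ ♟ ♟ ♟ ♟
· · · · · · · ·
· · · · · · · ·
· · · · · · · ·
· · · · · · · ♙
♙ ♙ ♙ ♙ ♙ ♙ ♙ ·
♖ ♘ ♗ ♕ ♔ ♗ ♘ ♖


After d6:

♜ ♞ ♝ ♛ ♚ ♝ ♞ ♜
♟ ♟ ♟ · ♟ ♟ ♟ ♟
· · · ♟ · · · ·
· · · · · · · ·
· · · · · · · ·
· · · · · · · ♙
♙ ♙ ♙ ♙ ♙ ♙ ♙ ·
♖ ♘ ♗ ♕ ♔ ♗ ♘ ♖


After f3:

♜ ♞ ♝ ♛ ♚ ♝ ♞ ♜
♟ ♟ ♟ · ♟ ♟ ♟ ♟
· · · ♟ · · · ·
· · · · · · · ·
· · · · · · · ·
· · · · · ♙ · ♙
♙ ♙ ♙ ♙ ♙ · ♙ ·
♖ ♘ ♗ ♕ ♔ ♗ ♘ ♖


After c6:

♜ ♞ ♝ ♛ ♚ ♝ ♞ ♜
♟ ♟ · · ♟ ♟ ♟ ♟
· · ♟ ♟ · · · ·
· · · · · · · ·
· · · · · · · ·
· · · · · ♙ · ♙
♙ ♙ ♙ ♙ ♙ · ♙ ·
♖ ♘ ♗ ♕ ♔ ♗ ♘ ♖


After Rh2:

♜ ♞ ♝ ♛ ♚ ♝ ♞ ♜
♟ ♟ · · ♟ ♟ ♟ ♟
· · ♟ ♟ · · · ·
· · · · · · · ·
· · · · · · · ·
· · · · · ♙ · ♙
♙ ♙ ♙ ♙ ♙ · ♙ ♖
♖ ♘ ♗ ♕ ♔ ♗ ♘ ·


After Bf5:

♜ ♞ · ♛ ♚ ♝ ♞ ♜
♟ ♟ · · ♟ ♟ ♟ ♟
· · ♟ ♟ · · · ·
· · · · · ♝ · ·
· · · · · · · ·
· · · · · ♙ · ♙
♙ ♙ ♙ ♙ ♙ · ♙ ♖
♖ ♘ ♗ ♕ ♔ ♗ ♘ ·



  a b c d e f g h
  ─────────────────
8│♜ ♞ · ♛ ♚ ♝ ♞ ♜│8
7│♟ ♟ · · ♟ ♟ ♟ ♟│7
6│· · ♟ ♟ · · · ·│6
5│· · · · · ♝ · ·│5
4│· · · · · · · ·│4
3│· · · · · ♙ · ♙│3
2│♙ ♙ ♙ ♙ ♙ · ♙ ♖│2
1│♖ ♘ ♗ ♕ ♔ ♗ ♘ ·│1
  ─────────────────
  a b c d e f g h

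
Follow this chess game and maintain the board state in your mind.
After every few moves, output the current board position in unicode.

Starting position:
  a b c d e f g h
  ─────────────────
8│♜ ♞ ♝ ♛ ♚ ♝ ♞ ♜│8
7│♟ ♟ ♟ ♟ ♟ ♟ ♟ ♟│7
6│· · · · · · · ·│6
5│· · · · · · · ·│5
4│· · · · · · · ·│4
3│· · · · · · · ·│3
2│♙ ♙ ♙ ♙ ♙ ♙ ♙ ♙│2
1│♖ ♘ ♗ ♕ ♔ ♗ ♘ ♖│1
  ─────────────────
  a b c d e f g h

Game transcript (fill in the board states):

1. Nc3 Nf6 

  a b c d e f g h
  ─────────────────
8│♜ ♞ ♝ ♛ ♚ ♝ · ♜│8
7│♟ ♟ ♟ ♟ ♟ ♟ ♟ ♟│7
6│· · · · · ♞ · ·│6
5│· · · · · · · ·│5
4│· · · · · · · ·│4
3│· · ♘ · · · · ·│3
2│♙ ♙ ♙ ♙ ♙ ♙ ♙ ♙│2
1│♖ · ♗ ♕ ♔ ♗ ♘ ♖│1
  ─────────────────
  a b c d e f g h

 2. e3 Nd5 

  a b c d e f g h
  ─────────────────
8│♜ ♞ ♝ ♛ ♚ ♝ · ♜│8
7│♟ ♟ ♟ ♟ ♟ ♟ ♟ ♟│7
6│· · · · · · · ·│6
5│· · · ♞ · · · ·│5
4│· · · · · · · ·│4
3│· · ♘ · ♙ · · ·│3
2│♙ ♙ ♙ ♙ · ♙ ♙ ♙│2
1│♖ · ♗ ♕ ♔ ♗ ♘ ♖│1
  ─────────────────
  a b c d e f g h

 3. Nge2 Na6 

  a b c d e f g h
  ─────────────────
8│♜ · ♝ ♛ ♚ ♝ · ♜│8
7│♟ ♟ ♟ ♟ ♟ ♟ ♟ ♟│7
6│♞ · · · · · · ·│6
5│· · · ♞ · · · ·│5
4│· · · · · · · ·│4
3│· · ♘ · ♙ · · ·│3
2│♙ ♙ ♙ ♙ ♘ ♙ ♙ ♙│2
1│♖ · ♗ ♕ ♔ ♗ · ♖│1
  ─────────────────
  a b c d e f g h

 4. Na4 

  a b c d e f g h
  ─────────────────
8│♜ · ♝ ♛ ♚ ♝ · ♜│8
7│♟ ♟ ♟ ♟ ♟ ♟ ♟ ♟│7
6│♞ · · · · · · ·│6
5│· · · ♞ · · · ·│5
4│♘ · · · · · · ·│4
3│· · · · ♙ · · ·│3
2│♙ ♙ ♙ ♙ ♘ ♙ ♙ ♙│2
1│♖ · ♗ ♕ ♔ ♗ · ♖│1
  ─────────────────
  a b c d e f g h


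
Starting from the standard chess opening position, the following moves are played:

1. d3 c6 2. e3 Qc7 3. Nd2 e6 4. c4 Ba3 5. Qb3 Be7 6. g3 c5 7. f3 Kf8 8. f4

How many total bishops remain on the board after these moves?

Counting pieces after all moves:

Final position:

  a b c d e f g h
  ─────────────────
8│♜ ♞ ♝ · · ♚ ♞ ♜│8
7│♟ ♟ ♛ ♟ ♝ ♟ ♟ ♟│7
6│· · · · ♟ · · ·│6
5│· · ♟ · · · · ·│5
4│· · ♙ · · ♙ · ·│4
3│· ♕ · ♙ ♙ · ♙ ·│3
2│♙ ♙ · ♘ · · · ♙│2
1│♖ · ♗ · ♔ ♗ ♘ ♖│1
  ─────────────────
  a b c d e f g h


4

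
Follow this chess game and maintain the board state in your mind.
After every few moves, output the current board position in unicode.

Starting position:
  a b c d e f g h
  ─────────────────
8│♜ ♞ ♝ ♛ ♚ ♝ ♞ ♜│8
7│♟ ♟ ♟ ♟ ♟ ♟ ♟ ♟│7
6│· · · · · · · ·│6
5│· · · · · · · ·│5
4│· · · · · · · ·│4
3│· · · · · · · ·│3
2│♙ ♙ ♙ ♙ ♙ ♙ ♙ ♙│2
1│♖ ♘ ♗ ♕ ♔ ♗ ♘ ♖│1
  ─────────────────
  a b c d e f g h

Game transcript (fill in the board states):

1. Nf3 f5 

  a b c d e f g h
  ─────────────────
8│♜ ♞ ♝ ♛ ♚ ♝ ♞ ♜│8
7│♟ ♟ ♟ ♟ ♟ · ♟ ♟│7
6│· · · · · · · ·│6
5│· · · · · ♟ · ·│5
4│· · · · · · · ·│4
3│· · · · · ♘ · ·│3
2│♙ ♙ ♙ ♙ ♙ ♙ ♙ ♙│2
1│♖ ♘ ♗ ♕ ♔ ♗ · ♖│1
  ─────────────────
  a b c d e f g h

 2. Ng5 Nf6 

  a b c d e f g h
  ─────────────────
8│♜ ♞ ♝ ♛ ♚ ♝ · ♜│8
7│♟ ♟ ♟ ♟ ♟ · ♟ ♟│7
6│· · · · · ♞ · ·│6
5│· · · · · ♟ ♘ ·│5
4│· · · · · · · ·│4
3│· · · · · · · ·│3
2│♙ ♙ ♙ ♙ ♙ ♙ ♙ ♙│2
1│♖ ♘ ♗ ♕ ♔ ♗ · ♖│1
  ─────────────────
  a b c d e f g h

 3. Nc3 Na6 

  a b c d e f g h
  ─────────────────
8│♜ · ♝ ♛ ♚ ♝ · ♜│8
7│♟ ♟ ♟ ♟ ♟ · ♟ ♟│7
6│♞ · · · · ♞ · ·│6
5│· · · · · ♟ ♘ ·│5
4│· · · · · · · ·│4
3│· · ♘ · · · · ·│3
2│♙ ♙ ♙ ♙ ♙ ♙ ♙ ♙│2
1│♖ · ♗ ♕ ♔ ♗ · ♖│1
  ─────────────────
  a b c d e f g h

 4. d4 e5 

  a b c d e f g h
  ─────────────────
8│♜ · ♝ ♛ ♚ ♝ · ♜│8
7│♟ ♟ ♟ ♟ · · ♟ ♟│7
6│♞ · · · · ♞ · ·│6
5│· · · · ♟ ♟ ♘ ·│5
4│· · · ♙ · · · ·│4
3│· · ♘ · · · · ·│3
2│♙ ♙ ♙ · ♙ ♙ ♙ ♙│2
1│♖ · ♗ ♕ ♔ ♗ · ♖│1
  ─────────────────
  a b c d e f g h

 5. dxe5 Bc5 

  a b c d e f g h
  ─────────────────
8│♜ · ♝ ♛ ♚ · · ♜│8
7│♟ ♟ ♟ ♟ · · ♟ ♟│7
6│♞ · · · · ♞ · ·│6
5│· · ♝ · ♙ ♟ ♘ ·│5
4│· · · · · · · ·│4
3│· · ♘ · · · · ·│3
2│♙ ♙ ♙ · ♙ ♙ ♙ ♙│2
1│♖ · ♗ ♕ ♔ ♗ · ♖│1
  ─────────────────
  a b c d e f g h



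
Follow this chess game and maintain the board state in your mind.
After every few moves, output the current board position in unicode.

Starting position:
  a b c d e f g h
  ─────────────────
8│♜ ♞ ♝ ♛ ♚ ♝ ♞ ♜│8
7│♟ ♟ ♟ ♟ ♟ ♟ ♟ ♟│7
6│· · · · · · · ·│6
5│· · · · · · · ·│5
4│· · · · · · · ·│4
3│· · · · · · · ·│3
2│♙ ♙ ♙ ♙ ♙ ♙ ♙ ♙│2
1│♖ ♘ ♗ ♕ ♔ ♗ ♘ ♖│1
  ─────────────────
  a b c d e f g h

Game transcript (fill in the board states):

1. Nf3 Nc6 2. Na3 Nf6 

  a b c d e f g h
  ─────────────────
8│♜ · ♝ ♛ ♚ ♝ · ♜│8
7│♟ ♟ ♟ ♟ ♟ ♟ ♟ ♟│7
6│· · ♞ · · ♞ · ·│6
5│· · · · · · · ·│5
4│· · · · · · · ·│4
3│♘ · · · · ♘ · ·│3
2│♙ ♙ ♙ ♙ ♙ ♙ ♙ ♙│2
1│♖ · ♗ ♕ ♔ ♗ · ♖│1
  ─────────────────
  a b c d e f g h

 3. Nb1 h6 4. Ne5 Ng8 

  a b c d e f g h
  ─────────────────
8│♜ · ♝ ♛ ♚ ♝ ♞ ♜│8
7│♟ ♟ ♟ ♟ ♟ ♟ ♟ ·│7
6│· · ♞ · · · · ♟│6
5│· · · · ♘ · · ·│5
4│· · · · · · · ·│4
3│· · · · · · · ·│3
2│♙ ♙ ♙ ♙ ♙ ♙ ♙ ♙│2
1│♖ ♘ ♗ ♕ ♔ ♗ · ♖│1
  ─────────────────
  a b c d e f g h

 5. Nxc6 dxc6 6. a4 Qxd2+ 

  a b c d e f g h
  ─────────────────
8│♜ · ♝ · ♚ ♝ ♞ ♜│8
7│♟ ♟ ♟ · ♟ ♟ ♟ ·│7
6│· · ♟ · · · · ♟│6
5│· · · · · · · ·│5
4│♙ · · · · · · ·│4
3│· · · · · · · ·│3
2│· ♙ ♙ ♛ ♙ ♙ ♙ ♙│2
1│♖ ♘ ♗ ♕ ♔ ♗ · ♖│1
  ─────────────────
  a b c d e f g h

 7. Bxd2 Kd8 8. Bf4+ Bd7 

  a b c d e f g h
  ─────────────────
8│♜ · · ♚ · ♝ ♞ ♜│8
7│♟ ♟ ♟ ♝ ♟ ♟ ♟ ·│7
6│· · ♟ · · · · ♟│6
5│· · · · · · · ·│5
4│♙ · · · · ♗ · ·│4
3│· · · · · · · ·│3
2│· ♙ ♙ · ♙ ♙ ♙ ♙│2
1│♖ ♘ · ♕ ♔ ♗ · ♖│1
  ─────────────────
  a b c d e f g h

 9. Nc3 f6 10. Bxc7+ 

  a b c d e f g h
  ─────────────────
8│♜ · · ♚ · ♝ ♞ ♜│8
7│♟ ♟ ♗ ♝ ♟ · ♟ ·│7
6│· · ♟ · · ♟ · ♟│6
5│· · · · · · · ·│5
4│♙ · · · · · · ·│4
3│· · ♘ · · · · ·│3
2│· ♙ ♙ · ♙ ♙ ♙ ♙│2
1│♖ · · ♕ ♔ ♗ · ♖│1
  ─────────────────
  a b c d e f g h


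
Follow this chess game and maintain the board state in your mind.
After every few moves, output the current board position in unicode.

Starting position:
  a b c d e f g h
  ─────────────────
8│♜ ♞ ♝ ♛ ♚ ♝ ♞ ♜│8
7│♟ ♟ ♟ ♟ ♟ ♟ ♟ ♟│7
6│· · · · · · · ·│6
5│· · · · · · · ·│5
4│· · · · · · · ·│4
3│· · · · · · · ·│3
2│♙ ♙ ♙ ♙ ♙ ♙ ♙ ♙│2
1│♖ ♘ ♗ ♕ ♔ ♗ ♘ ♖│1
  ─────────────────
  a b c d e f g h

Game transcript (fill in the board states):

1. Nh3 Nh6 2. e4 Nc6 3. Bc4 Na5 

  a b c d e f g h
  ─────────────────
8│♜ · ♝ ♛ ♚ ♝ · ♜│8
7│♟ ♟ ♟ ♟ ♟ ♟ ♟ ♟│7
6│· · · · · · · ♞│6
5│♞ · · · · · · ·│5
4│· · ♗ · ♙ · · ·│4
3│· · · · · · · ♘│3
2│♙ ♙ ♙ ♙ · ♙ ♙ ♙│2
1│♖ ♘ ♗ ♕ ♔ · · ♖│1
  ─────────────────
  a b c d e f g h

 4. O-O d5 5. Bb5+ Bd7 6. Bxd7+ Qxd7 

  a b c d e f g h
  ─────────────────
8│♜ · · · ♚ ♝ · ♜│8
7│♟ ♟ ♟ ♛ ♟ ♟ ♟ ♟│7
6│· · · · · · · ♞│6
5│♞ · · ♟ · · · ·│5
4│· · · · ♙ · · ·│4
3│· · · · · · · ♘│3
2│♙ ♙ ♙ ♙ · ♙ ♙ ♙│2
1│♖ ♘ ♗ ♕ · ♖ ♔ ·│1
  ─────────────────
  a b c d e f g h

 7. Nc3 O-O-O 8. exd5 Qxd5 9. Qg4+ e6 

  a b c d e f g h
  ─────────────────
8│· · ♚ ♜ · ♝ · ♜│8
7│♟ ♟ ♟ · · ♟ ♟ ♟│7
6│· · · · ♟ · · ♞│6
5│♞ · · ♛ · · · ·│5
4│· · · · · · ♕ ·│4
3│· · ♘ · · · · ♘│3
2│♙ ♙ ♙ ♙ · ♙ ♙ ♙│2
1│♖ · ♗ · · ♖ ♔ ·│1
  ─────────────────
  a b c d e f g h

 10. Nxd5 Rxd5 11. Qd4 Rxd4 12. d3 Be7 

  a b c d e f g h
  ─────────────────
8│· · ♚ · · · · ♜│8
7│♟ ♟ ♟ · ♝ ♟ ♟ ♟│7
6│· · · · ♟ · · ♞│6
5│♞ · · · · · · ·│5
4│· · · ♜ · · · ·│4
3│· · · ♙ · · · ♘│3
2│♙ ♙ ♙ · · ♙ ♙ ♙│2
1│♖ · ♗ · · ♖ ♔ ·│1
  ─────────────────
  a b c d e f g h



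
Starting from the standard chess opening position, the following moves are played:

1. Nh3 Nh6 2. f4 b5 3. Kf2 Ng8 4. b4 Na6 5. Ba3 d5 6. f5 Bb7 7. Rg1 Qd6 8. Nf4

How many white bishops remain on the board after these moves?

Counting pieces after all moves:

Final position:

  a b c d e f g h
  ─────────────────
8│♜ · · · ♚ ♝ ♞ ♜│8
7│♟ ♝ ♟ · ♟ ♟ ♟ ♟│7
6│♞ · · ♛ · · · ·│6
5│· ♟ · ♟ · ♙ · ·│5
4│· ♙ · · · ♘ · ·│4
3│♗ · · · · · · ·│3
2│♙ · ♙ ♙ ♙ ♔ ♙ ♙│2
1│♖ ♘ · ♕ · ♗ ♖ ·│1
  ─────────────────
  a b c d e f g h


2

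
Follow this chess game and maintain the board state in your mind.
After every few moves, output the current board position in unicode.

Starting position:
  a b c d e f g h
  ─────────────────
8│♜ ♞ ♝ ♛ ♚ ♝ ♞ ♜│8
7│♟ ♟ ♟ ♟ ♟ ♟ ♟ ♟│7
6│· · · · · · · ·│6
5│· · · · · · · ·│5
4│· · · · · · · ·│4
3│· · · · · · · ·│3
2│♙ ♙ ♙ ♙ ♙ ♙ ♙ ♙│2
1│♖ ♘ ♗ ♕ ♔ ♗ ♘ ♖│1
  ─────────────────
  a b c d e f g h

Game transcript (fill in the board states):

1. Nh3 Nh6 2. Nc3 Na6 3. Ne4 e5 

  a b c d e f g h
  ─────────────────
8│♜ · ♝ ♛ ♚ ♝ · ♜│8
7│♟ ♟ ♟ ♟ · ♟ ♟ ♟│7
6│♞ · · · · · · ♞│6
5│· · · · ♟ · · ·│5
4│· · · · ♘ · · ·│4
3│· · · · · · · ♘│3
2│♙ ♙ ♙ ♙ ♙ ♙ ♙ ♙│2
1│♖ · ♗ ♕ ♔ ♗ · ♖│1
  ─────────────────
  a b c d e f g h

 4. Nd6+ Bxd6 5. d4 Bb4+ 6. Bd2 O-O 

  a b c d e f g h
  ─────────────────
8│♜ · ♝ ♛ · ♜ ♚ ·│8
7│♟ ♟ ♟ ♟ · ♟ ♟ ♟│7
6│♞ · · · · · · ♞│6
5│· · · · ♟ · · ·│5
4│· ♝ · ♙ · · · ·│4
3│· · · · · · · ♘│3
2│♙ ♙ ♙ ♗ ♙ ♙ ♙ ♙│2
1│♖ · · ♕ ♔ ♗ · ♖│1
  ─────────────────
  a b c d e f g h

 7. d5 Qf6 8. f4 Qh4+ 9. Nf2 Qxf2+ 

  a b c d e f g h
  ─────────────────
8│♜ · ♝ · · ♜ ♚ ·│8
7│♟ ♟ ♟ ♟ · ♟ ♟ ♟│7
6│♞ · · · · · · ♞│6
5│· · · ♙ ♟ · · ·│5
4│· ♝ · · · ♙ · ·│4
3│· · · · · · · ·│3
2│♙ ♙ ♙ ♗ ♙ ♛ ♙ ♙│2
1│♖ · · ♕ ♔ ♗ · ♖│1
  ─────────────────
  a b c d e f g h

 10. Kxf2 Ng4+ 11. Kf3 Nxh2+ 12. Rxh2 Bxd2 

  a b c d e f g h
  ─────────────────
8│♜ · ♝ · · ♜ ♚ ·│8
7│♟ ♟ ♟ ♟ · ♟ ♟ ♟│7
6│♞ · · · · · · ·│6
5│· · · ♙ ♟ · · ·│5
4│· · · · · ♙ · ·│4
3│· · · · · ♔ · ·│3
2│♙ ♙ ♙ ♝ ♙ · ♙ ♖│2
1│♖ · · ♕ · ♗ · ·│1
  ─────────────────
  a b c d e f g h

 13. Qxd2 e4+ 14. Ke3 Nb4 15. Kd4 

  a b c d e f g h
  ─────────────────
8│♜ · ♝ · · ♜ ♚ ·│8
7│♟ ♟ ♟ ♟ · ♟ ♟ ♟│7
6│· · · · · · · ·│6
5│· · · ♙ · · · ·│5
4│· ♞ · ♔ ♟ ♙ · ·│4
3│· · · · · · · ·│3
2│♙ ♙ ♙ ♕ ♙ · ♙ ♖│2
1│♖ · · · · ♗ · ·│1
  ─────────────────
  a b c d e f g h
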